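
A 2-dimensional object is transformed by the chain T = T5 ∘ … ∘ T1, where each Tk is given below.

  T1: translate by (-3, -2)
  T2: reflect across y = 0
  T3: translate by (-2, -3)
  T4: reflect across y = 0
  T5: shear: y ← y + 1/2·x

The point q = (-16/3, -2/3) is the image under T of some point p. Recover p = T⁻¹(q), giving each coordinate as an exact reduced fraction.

p = (-1/3, 1)

T1 = [1 0 -3; 0 1 -2; 0 0 1]
T2·T1 = [1 0 -3; 0 -1 2; 0 0 1]
T3·…·T1 = [1 0 -5; 0 -1 -1; 0 0 1]
T4·…·T1 = [1 0 -5; 0 1 1; 0 0 1]
T5·…·T1 = [1 0 -5; 1/2 1 -3/2; 0 0 1]
det M = 1; M⁻¹ = [1 0 5; -1/2 1 -1; 0 0 1]
M⁻¹ · (-16/3, -2/3)ᵀ = (-1/3, 1)ᵀ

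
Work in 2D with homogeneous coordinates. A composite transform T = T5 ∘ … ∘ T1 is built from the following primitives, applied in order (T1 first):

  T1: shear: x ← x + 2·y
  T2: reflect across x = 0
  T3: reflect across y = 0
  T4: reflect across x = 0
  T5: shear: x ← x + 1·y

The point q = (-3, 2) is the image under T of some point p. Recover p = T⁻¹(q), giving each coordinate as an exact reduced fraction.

T1 = [1 2 0; 0 1 0; 0 0 1]
T2·T1 = [-1 -2 0; 0 1 0; 0 0 1]
T3·…·T1 = [-1 -2 0; 0 -1 0; 0 0 1]
T4·…·T1 = [1 2 0; 0 -1 0; 0 0 1]
T5·…·T1 = [1 1 0; 0 -1 0; 0 0 1]
det M = -1; M⁻¹ = [1 1 0; 0 -1 0; 0 0 1]
M⁻¹ · (-3, 2)ᵀ = (-1, -2)ᵀ

p = (-1, -2)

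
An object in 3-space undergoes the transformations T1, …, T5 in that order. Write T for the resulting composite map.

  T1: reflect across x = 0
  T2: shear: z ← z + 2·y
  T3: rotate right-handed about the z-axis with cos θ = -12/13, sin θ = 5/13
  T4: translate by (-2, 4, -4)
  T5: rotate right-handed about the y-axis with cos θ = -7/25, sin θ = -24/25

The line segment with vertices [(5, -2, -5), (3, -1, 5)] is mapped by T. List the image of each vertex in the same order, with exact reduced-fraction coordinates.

T1 reflect across x = 0: (5, -2, -5) → (-5, -2, -5); (3, -1, 5) → (-3, -1, 5)
T2 shear: z ← z + 2·y: (-5, -2, -5) → (-5, -2, -9); (-3, -1, 5) → (-3, -1, 3)
T3 rotate right-handed about the z-axis with cos θ = -12/13, sin θ = 5/13: (-5, -2, -9) → (70/13, -1/13, -9); (-3, -1, 3) → (41/13, -3/13, 3)
T4 translate by (-2, 4, -4): (70/13, -1/13, -9) → (44/13, 51/13, -13); (41/13, -3/13, 3) → (15/13, 49/13, -1)
T5 rotate right-handed about the y-axis with cos θ = -7/25, sin θ = -24/25: (44/13, 51/13, -13) → (3748/325, 51/13, 2239/325); (15/13, 49/13, -1) → (207/325, 49/13, 451/325)

image vertices: (3748/325, 51/13, 2239/325), (207/325, 49/13, 451/325)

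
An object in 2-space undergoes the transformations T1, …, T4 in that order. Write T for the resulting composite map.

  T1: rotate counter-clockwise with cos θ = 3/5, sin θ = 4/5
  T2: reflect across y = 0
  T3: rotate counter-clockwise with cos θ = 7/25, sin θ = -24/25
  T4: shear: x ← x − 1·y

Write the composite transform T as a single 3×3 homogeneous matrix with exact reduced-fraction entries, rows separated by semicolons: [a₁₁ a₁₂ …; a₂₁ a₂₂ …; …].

T = [1/5 -7/5 0; -4/5 3/5 0; 0 0 1]

T1 = [3/5 -4/5 0; 4/5 3/5 0; 0 0 1]
T2·T1 = [3/5 -4/5 0; -4/5 -3/5 0; 0 0 1]
T3·…·T1 = [-3/5 -4/5 0; -4/5 3/5 0; 0 0 1]
T4·…·T1 = [1/5 -7/5 0; -4/5 3/5 0; 0 0 1]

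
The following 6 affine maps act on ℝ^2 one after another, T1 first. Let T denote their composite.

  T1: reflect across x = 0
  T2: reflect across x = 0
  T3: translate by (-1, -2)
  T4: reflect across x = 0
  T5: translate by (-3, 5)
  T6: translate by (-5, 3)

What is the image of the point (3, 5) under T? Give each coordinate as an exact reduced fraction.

T1 reflect across x = 0: (3, 5) → (-3, 5)
T2 reflect across x = 0: (-3, 5) → (3, 5)
T3 translate by (-1, -2): (3, 5) → (2, 3)
T4 reflect across x = 0: (2, 3) → (-2, 3)
T5 translate by (-3, 5): (-2, 3) → (-5, 8)
T6 translate by (-5, 3): (-5, 8) → (-10, 11)

T(p) = (-10, 11)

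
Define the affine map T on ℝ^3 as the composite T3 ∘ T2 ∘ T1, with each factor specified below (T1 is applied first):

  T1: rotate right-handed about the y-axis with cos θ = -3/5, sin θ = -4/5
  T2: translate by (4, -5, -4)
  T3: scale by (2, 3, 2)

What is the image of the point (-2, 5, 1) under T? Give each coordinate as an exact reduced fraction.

T(p) = (44/5, 0, -62/5)

T1 rotate right-handed about the y-axis with cos θ = -3/5, sin θ = -4/5: (-2, 5, 1) → (2/5, 5, -11/5)
T2 translate by (4, -5, -4): (2/5, 5, -11/5) → (22/5, 0, -31/5)
T3 scale by (2, 3, 2): (22/5, 0, -31/5) → (44/5, 0, -62/5)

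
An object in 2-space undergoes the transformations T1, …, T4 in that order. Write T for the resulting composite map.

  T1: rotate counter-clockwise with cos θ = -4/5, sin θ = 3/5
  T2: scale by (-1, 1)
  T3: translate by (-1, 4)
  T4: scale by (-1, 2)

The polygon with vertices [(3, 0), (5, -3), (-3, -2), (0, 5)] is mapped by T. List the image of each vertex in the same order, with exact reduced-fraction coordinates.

T1 rotate counter-clockwise with cos θ = -4/5, sin θ = 3/5: (3, 0) → (-12/5, 9/5); (5, -3) → (-11/5, 27/5); (-3, -2) → (18/5, -1/5); (0, 5) → (-3, -4)
T2 scale by (-1, 1): (-12/5, 9/5) → (12/5, 9/5); (-11/5, 27/5) → (11/5, 27/5); (18/5, -1/5) → (-18/5, -1/5); (-3, -4) → (3, -4)
T3 translate by (-1, 4): (12/5, 9/5) → (7/5, 29/5); (11/5, 27/5) → (6/5, 47/5); (-18/5, -1/5) → (-23/5, 19/5); (3, -4) → (2, 0)
T4 scale by (-1, 2): (7/5, 29/5) → (-7/5, 58/5); (6/5, 47/5) → (-6/5, 94/5); (-23/5, 19/5) → (23/5, 38/5); (2, 0) → (-2, 0)

image vertices: (-7/5, 58/5), (-6/5, 94/5), (23/5, 38/5), (-2, 0)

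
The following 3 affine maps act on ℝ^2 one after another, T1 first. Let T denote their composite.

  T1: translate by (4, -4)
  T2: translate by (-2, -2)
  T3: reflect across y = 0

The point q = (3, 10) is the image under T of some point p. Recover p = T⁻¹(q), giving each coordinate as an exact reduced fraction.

p = (1, -4)

T1 = [1 0 4; 0 1 -4; 0 0 1]
T2·T1 = [1 0 2; 0 1 -6; 0 0 1]
T3·…·T1 = [1 0 2; 0 -1 6; 0 0 1]
det M = -1; M⁻¹ = [1 0 -2; 0 -1 6; 0 0 1]
M⁻¹ · (3, 10)ᵀ = (1, -4)ᵀ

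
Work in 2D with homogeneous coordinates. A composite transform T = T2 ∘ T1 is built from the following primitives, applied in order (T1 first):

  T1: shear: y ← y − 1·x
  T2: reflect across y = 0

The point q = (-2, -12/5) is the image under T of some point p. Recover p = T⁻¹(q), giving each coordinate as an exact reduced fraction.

T1 = [1 0 0; -1 1 0; 0 0 1]
T2·T1 = [1 0 0; 1 -1 0; 0 0 1]
det M = -1; M⁻¹ = [1 0 0; 1 -1 0; 0 0 1]
M⁻¹ · (-2, -12/5)ᵀ = (-2, 2/5)ᵀ

p = (-2, 2/5)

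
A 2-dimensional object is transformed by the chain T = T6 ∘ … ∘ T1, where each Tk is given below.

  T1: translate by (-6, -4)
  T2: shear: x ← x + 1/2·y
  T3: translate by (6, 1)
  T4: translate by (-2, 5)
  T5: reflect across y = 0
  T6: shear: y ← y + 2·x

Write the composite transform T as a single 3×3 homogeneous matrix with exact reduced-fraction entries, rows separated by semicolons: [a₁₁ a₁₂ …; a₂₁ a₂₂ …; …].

T = [1 1/2 -4; 2 0 -10; 0 0 1]

T1 = [1 0 -6; 0 1 -4; 0 0 1]
T2·T1 = [1 1/2 -8; 0 1 -4; 0 0 1]
T3·…·T1 = [1 1/2 -2; 0 1 -3; 0 0 1]
T4·…·T1 = [1 1/2 -4; 0 1 2; 0 0 1]
T5·…·T1 = [1 1/2 -4; 0 -1 -2; 0 0 1]
T6·…·T1 = [1 1/2 -4; 2 0 -10; 0 0 1]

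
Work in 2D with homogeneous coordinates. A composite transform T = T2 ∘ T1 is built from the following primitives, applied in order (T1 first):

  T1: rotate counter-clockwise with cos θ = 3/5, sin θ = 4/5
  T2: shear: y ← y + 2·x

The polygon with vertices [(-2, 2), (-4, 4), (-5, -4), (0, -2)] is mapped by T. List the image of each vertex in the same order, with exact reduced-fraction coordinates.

T1 rotate counter-clockwise with cos θ = 3/5, sin θ = 4/5: (-2, 2) → (-14/5, -2/5); (-4, 4) → (-28/5, -4/5); (-5, -4) → (1/5, -32/5); (0, -2) → (8/5, -6/5)
T2 shear: y ← y + 2·x: (-14/5, -2/5) → (-14/5, -6); (-28/5, -4/5) → (-28/5, -12); (1/5, -32/5) → (1/5, -6); (8/5, -6/5) → (8/5, 2)

image vertices: (-14/5, -6), (-28/5, -12), (1/5, -6), (8/5, 2)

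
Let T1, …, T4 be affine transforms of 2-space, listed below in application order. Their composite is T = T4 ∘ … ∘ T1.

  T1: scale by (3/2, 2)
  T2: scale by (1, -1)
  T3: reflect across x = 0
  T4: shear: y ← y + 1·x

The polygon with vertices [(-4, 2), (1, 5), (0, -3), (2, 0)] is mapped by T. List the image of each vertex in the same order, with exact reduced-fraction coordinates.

image vertices: (6, 2), (-3/2, -23/2), (0, 6), (-3, -3)

T1 scale by (3/2, 2): (-4, 2) → (-6, 4); (1, 5) → (3/2, 10); (0, -3) → (0, -6); (2, 0) → (3, 0)
T2 scale by (1, -1): (-6, 4) → (-6, -4); (3/2, 10) → (3/2, -10); (0, -6) → (0, 6); (3, 0) → (3, 0)
T3 reflect across x = 0: (-6, -4) → (6, -4); (3/2, -10) → (-3/2, -10); (0, 6) → (0, 6); (3, 0) → (-3, 0)
T4 shear: y ← y + 1·x: (6, -4) → (6, 2); (-3/2, -10) → (-3/2, -23/2); (0, 6) → (0, 6); (-3, 0) → (-3, -3)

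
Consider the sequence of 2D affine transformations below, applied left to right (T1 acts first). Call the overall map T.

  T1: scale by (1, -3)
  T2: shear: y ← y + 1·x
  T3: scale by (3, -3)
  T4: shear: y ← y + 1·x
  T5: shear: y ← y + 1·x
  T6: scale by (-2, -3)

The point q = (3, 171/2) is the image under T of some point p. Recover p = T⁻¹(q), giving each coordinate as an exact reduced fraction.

p = (-1/2, -3)

T1 = [1 0 0; 0 -3 0; 0 0 1]
T2·T1 = [1 0 0; 1 -3 0; 0 0 1]
T3·…·T1 = [3 0 0; -3 9 0; 0 0 1]
T4·…·T1 = [3 0 0; 0 9 0; 0 0 1]
T5·…·T1 = [3 0 0; 3 9 0; 0 0 1]
T6·…·T1 = [-6 0 0; -9 -27 0; 0 0 1]
det M = 162; M⁻¹ = [-1/6 0 0; 1/18 -1/27 0; 0 0 1]
M⁻¹ · (3, 171/2)ᵀ = (-1/2, -3)ᵀ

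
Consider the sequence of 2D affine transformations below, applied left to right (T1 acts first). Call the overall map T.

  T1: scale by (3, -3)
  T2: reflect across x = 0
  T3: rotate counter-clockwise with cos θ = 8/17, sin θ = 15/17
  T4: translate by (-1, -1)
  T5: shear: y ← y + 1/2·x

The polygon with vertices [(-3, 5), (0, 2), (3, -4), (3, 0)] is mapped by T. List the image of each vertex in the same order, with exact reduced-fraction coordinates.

image vertices: (280/17, 138/17), (73/17, -57/34), (-269/17, -381/34), (-89/17, -393/34)

T1 scale by (3, -3): (-3, 5) → (-9, -15); (0, 2) → (0, -6); (3, -4) → (9, 12); (3, 0) → (9, 0)
T2 reflect across x = 0: (-9, -15) → (9, -15); (0, -6) → (0, -6); (9, 12) → (-9, 12); (9, 0) → (-9, 0)
T3 rotate counter-clockwise with cos θ = 8/17, sin θ = 15/17: (9, -15) → (297/17, 15/17); (0, -6) → (90/17, -48/17); (-9, 12) → (-252/17, -39/17); (-9, 0) → (-72/17, -135/17)
T4 translate by (-1, -1): (297/17, 15/17) → (280/17, -2/17); (90/17, -48/17) → (73/17, -65/17); (-252/17, -39/17) → (-269/17, -56/17); (-72/17, -135/17) → (-89/17, -152/17)
T5 shear: y ← y + 1/2·x: (280/17, -2/17) → (280/17, 138/17); (73/17, -65/17) → (73/17, -57/34); (-269/17, -56/17) → (-269/17, -381/34); (-89/17, -152/17) → (-89/17, -393/34)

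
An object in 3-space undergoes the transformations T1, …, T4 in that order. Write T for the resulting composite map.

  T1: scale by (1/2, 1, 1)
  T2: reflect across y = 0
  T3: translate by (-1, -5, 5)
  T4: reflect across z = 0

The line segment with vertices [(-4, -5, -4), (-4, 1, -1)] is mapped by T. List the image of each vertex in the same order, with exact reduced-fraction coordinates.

T1 scale by (1/2, 1, 1): (-4, -5, -4) → (-2, -5, -4); (-4, 1, -1) → (-2, 1, -1)
T2 reflect across y = 0: (-2, -5, -4) → (-2, 5, -4); (-2, 1, -1) → (-2, -1, -1)
T3 translate by (-1, -5, 5): (-2, 5, -4) → (-3, 0, 1); (-2, -1, -1) → (-3, -6, 4)
T4 reflect across z = 0: (-3, 0, 1) → (-3, 0, -1); (-3, -6, 4) → (-3, -6, -4)

image vertices: (-3, 0, -1), (-3, -6, -4)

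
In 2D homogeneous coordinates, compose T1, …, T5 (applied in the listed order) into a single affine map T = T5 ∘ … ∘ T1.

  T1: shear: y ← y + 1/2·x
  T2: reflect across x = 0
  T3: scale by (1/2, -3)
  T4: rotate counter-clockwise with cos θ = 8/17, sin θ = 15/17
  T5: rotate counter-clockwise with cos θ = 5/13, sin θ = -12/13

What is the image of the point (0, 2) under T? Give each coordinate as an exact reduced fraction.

T1 shear: y ← y + 1/2·x: (0, 2) → (0, 2)
T2 reflect across x = 0: (0, 2) → (0, 2)
T3 scale by (1/2, -3): (0, 2) → (0, -6)
T4 rotate counter-clockwise with cos θ = 8/17, sin θ = 15/17: (0, -6) → (90/17, -48/17)
T5 rotate counter-clockwise with cos θ = 5/13, sin θ = -12/13: (90/17, -48/17) → (-126/221, -1320/221)

T(p) = (-126/221, -1320/221)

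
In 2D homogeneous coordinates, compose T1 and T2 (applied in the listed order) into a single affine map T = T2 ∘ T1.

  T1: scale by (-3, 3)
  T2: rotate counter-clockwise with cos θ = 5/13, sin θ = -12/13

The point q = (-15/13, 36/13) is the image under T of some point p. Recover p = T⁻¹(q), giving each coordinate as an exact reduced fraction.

T1 = [-3 0 0; 0 3 0; 0 0 1]
T2·T1 = [-15/13 36/13 0; 36/13 15/13 0; 0 0 1]
det M = -9; M⁻¹ = [-5/39 4/13 0; 4/13 5/39 0; 0 0 1]
M⁻¹ · (-15/13, 36/13)ᵀ = (1, 0)ᵀ

p = (1, 0)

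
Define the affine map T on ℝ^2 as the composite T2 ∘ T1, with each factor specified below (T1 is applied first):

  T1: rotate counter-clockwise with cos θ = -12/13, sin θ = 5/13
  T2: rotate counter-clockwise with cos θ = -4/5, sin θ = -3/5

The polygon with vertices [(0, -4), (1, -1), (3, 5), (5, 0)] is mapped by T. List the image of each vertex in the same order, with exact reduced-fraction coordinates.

T1 rotate counter-clockwise with cos θ = -12/13, sin θ = 5/13: (0, -4) → (20/13, 48/13); (1, -1) → (-7/13, 17/13); (3, 5) → (-61/13, -45/13); (5, 0) → (-60/13, 25/13)
T2 rotate counter-clockwise with cos θ = -4/5, sin θ = -3/5: (20/13, 48/13) → (64/65, -252/65); (-7/13, 17/13) → (79/65, -47/65); (-61/13, -45/13) → (109/65, 363/65); (-60/13, 25/13) → (63/13, 16/13)

image vertices: (64/65, -252/65), (79/65, -47/65), (109/65, 363/65), (63/13, 16/13)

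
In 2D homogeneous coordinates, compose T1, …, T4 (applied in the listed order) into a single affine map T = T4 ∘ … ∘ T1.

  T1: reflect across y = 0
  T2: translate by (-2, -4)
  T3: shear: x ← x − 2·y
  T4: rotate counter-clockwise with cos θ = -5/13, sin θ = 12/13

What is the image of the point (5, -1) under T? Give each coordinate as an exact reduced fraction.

T1 reflect across y = 0: (5, -1) → (5, 1)
T2 translate by (-2, -4): (5, 1) → (3, -3)
T3 shear: x ← x − 2·y: (3, -3) → (9, -3)
T4 rotate counter-clockwise with cos θ = -5/13, sin θ = 12/13: (9, -3) → (-9/13, 123/13)

T(p) = (-9/13, 123/13)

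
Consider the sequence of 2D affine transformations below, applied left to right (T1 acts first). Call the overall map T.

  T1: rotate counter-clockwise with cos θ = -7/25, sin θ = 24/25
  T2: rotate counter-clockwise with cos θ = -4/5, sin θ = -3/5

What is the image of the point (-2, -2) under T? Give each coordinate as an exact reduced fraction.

T(p) = (-14/5, -2/5)

T1 rotate counter-clockwise with cos θ = -7/25, sin θ = 24/25: (-2, -2) → (62/25, -34/25)
T2 rotate counter-clockwise with cos θ = -4/5, sin θ = -3/5: (62/25, -34/25) → (-14/5, -2/5)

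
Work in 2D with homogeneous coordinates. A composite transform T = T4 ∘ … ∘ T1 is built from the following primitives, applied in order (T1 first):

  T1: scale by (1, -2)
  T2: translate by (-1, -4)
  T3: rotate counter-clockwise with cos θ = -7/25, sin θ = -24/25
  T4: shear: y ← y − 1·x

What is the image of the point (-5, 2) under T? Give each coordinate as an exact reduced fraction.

T(p) = (-6, 14)

T1 scale by (1, -2): (-5, 2) → (-5, -4)
T2 translate by (-1, -4): (-5, -4) → (-6, -8)
T3 rotate counter-clockwise with cos θ = -7/25, sin θ = -24/25: (-6, -8) → (-6, 8)
T4 shear: y ← y − 1·x: (-6, 8) → (-6, 14)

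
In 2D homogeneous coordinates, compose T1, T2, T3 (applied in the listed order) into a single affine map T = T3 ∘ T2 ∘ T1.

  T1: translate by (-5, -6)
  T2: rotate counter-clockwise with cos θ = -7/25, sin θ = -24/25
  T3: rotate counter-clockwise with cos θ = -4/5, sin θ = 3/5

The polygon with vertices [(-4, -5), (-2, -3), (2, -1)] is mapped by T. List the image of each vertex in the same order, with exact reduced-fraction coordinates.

T1 translate by (-5, -6): (-4, -5) → (-9, -11); (-2, -3) → (-7, -9); (2, -1) → (-3, -7)
T2 rotate counter-clockwise with cos θ = -7/25, sin θ = -24/25: (-9, -11) → (-201/25, 293/25); (-7, -9) → (-167/25, 231/25); (-3, -7) → (-147/25, 121/25)
T3 rotate counter-clockwise with cos θ = -4/5, sin θ = 3/5: (-201/25, 293/25) → (-3/5, -71/5); (-167/25, 231/25) → (-1/5, -57/5); (-147/25, 121/25) → (9/5, -37/5)

image vertices: (-3/5, -71/5), (-1/5, -57/5), (9/5, -37/5)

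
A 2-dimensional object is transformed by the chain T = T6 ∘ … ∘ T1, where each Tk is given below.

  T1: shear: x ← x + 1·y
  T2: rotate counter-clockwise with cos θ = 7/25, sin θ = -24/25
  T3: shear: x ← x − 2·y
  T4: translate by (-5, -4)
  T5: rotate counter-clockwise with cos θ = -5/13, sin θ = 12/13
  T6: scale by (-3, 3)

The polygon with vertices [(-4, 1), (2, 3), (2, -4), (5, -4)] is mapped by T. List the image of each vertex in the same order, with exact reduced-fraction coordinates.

T1 shear: x ← x + 1·y: (-4, 1) → (-3, 1); (2, 3) → (5, 3); (2, -4) → (-2, -4); (5, -4) → (1, -4)
T2 rotate counter-clockwise with cos θ = 7/25, sin θ = -24/25: (-3, 1) → (3/25, 79/25); (5, 3) → (107/25, -99/25); (-2, -4) → (-22/5, 4/5); (1, -4) → (-89/25, -52/25)
T3 shear: x ← x − 2·y: (3/25, 79/25) → (-31/5, 79/25); (107/25, -99/25) → (61/5, -99/25); (-22/5, 4/5) → (-6, 4/5); (-89/25, -52/25) → (3/5, -52/25)
T4 translate by (-5, -4): (-31/5, 79/25) → (-56/5, -21/25); (61/5, -99/25) → (36/5, -199/25); (-6, 4/5) → (-11, -16/5); (3/5, -52/25) → (-22/5, -152/25)
T5 rotate counter-clockwise with cos θ = -5/13, sin θ = 12/13: (-56/5, -21/25) → (1652/325, -651/65); (36/5, -199/25) → (1488/325, 631/65); (-11, -16/5) → (467/65, -116/13); (-22/5, -152/25) → (2374/325, -112/65)
T6 scale by (-3, 3): (1652/325, -651/65) → (-4956/325, -1953/65); (1488/325, 631/65) → (-4464/325, 1893/65); (467/65, -116/13) → (-1401/65, -348/13); (2374/325, -112/65) → (-7122/325, -336/65)

image vertices: (-4956/325, -1953/65), (-4464/325, 1893/65), (-1401/65, -348/13), (-7122/325, -336/65)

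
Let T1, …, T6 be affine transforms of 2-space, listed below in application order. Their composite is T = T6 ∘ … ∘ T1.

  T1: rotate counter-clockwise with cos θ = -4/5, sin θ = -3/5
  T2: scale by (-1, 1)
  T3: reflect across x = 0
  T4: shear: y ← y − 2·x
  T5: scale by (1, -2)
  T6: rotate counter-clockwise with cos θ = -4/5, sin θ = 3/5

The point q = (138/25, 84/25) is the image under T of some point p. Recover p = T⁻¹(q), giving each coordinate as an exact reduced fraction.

T1 = [-4/5 3/5 0; -3/5 -4/5 0; 0 0 1]
T2·T1 = [4/5 -3/5 0; -3/5 -4/5 0; 0 0 1]
T3·…·T1 = [-4/5 3/5 0; -3/5 -4/5 0; 0 0 1]
T4·…·T1 = [-4/5 3/5 0; 1 -2 0; 0 0 1]
T5·…·T1 = [-4/5 3/5 0; -2 4 0; 0 0 1]
T6·…·T1 = [46/25 -72/25 0; 28/25 -71/25 0; 0 0 1]
det M = -2; M⁻¹ = [71/50 -36/25 0; 14/25 -23/25 0; 0 0 1]
M⁻¹ · (138/25, 84/25)ᵀ = (3, 0)ᵀ

p = (3, 0)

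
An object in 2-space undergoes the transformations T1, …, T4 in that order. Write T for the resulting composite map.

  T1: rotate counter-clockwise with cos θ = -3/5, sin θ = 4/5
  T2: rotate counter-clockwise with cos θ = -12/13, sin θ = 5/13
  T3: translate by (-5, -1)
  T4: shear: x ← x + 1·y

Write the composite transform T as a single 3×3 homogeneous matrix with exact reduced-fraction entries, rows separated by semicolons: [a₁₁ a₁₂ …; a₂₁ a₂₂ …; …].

T1 = [-3/5 -4/5 0; 4/5 -3/5 0; 0 0 1]
T2·T1 = [16/65 63/65 0; -63/65 16/65 0; 0 0 1]
T3·…·T1 = [16/65 63/65 -5; -63/65 16/65 -1; 0 0 1]
T4·…·T1 = [-47/65 79/65 -6; -63/65 16/65 -1; 0 0 1]

T = [-47/65 79/65 -6; -63/65 16/65 -1; 0 0 1]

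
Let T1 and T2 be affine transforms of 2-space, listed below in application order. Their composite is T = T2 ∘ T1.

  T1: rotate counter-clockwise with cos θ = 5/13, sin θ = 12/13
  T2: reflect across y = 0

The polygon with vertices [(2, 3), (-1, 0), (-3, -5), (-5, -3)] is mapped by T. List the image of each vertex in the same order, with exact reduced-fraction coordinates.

image vertices: (-2, -3), (-5/13, 12/13), (45/13, 61/13), (11/13, 75/13)

T1 rotate counter-clockwise with cos θ = 5/13, sin θ = 12/13: (2, 3) → (-2, 3); (-1, 0) → (-5/13, -12/13); (-3, -5) → (45/13, -61/13); (-5, -3) → (11/13, -75/13)
T2 reflect across y = 0: (-2, 3) → (-2, -3); (-5/13, -12/13) → (-5/13, 12/13); (45/13, -61/13) → (45/13, 61/13); (11/13, -75/13) → (11/13, 75/13)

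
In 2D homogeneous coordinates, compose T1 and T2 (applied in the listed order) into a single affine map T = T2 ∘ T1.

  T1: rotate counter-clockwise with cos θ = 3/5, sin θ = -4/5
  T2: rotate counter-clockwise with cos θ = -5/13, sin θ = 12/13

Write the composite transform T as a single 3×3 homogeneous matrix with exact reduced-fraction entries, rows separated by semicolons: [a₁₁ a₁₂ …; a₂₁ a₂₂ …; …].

T = [33/65 -56/65 0; 56/65 33/65 0; 0 0 1]

T1 = [3/5 4/5 0; -4/5 3/5 0; 0 0 1]
T2·T1 = [33/65 -56/65 0; 56/65 33/65 0; 0 0 1]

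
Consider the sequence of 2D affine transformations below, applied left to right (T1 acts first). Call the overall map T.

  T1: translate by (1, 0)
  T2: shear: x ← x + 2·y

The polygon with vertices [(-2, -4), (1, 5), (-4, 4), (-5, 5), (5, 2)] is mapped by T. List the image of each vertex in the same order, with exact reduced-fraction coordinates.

T1 translate by (1, 0): (-2, -4) → (-1, -4); (1, 5) → (2, 5); (-4, 4) → (-3, 4); (-5, 5) → (-4, 5); (5, 2) → (6, 2)
T2 shear: x ← x + 2·y: (-1, -4) → (-9, -4); (2, 5) → (12, 5); (-3, 4) → (5, 4); (-4, 5) → (6, 5); (6, 2) → (10, 2)

image vertices: (-9, -4), (12, 5), (5, 4), (6, 5), (10, 2)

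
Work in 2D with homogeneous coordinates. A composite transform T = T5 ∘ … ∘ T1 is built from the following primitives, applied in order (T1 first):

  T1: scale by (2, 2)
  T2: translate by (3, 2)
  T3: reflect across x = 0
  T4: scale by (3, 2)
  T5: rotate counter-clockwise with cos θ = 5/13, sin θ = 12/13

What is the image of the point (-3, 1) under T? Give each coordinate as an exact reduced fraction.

T(p) = (-51/13, 148/13)

T1 scale by (2, 2): (-3, 1) → (-6, 2)
T2 translate by (3, 2): (-6, 2) → (-3, 4)
T3 reflect across x = 0: (-3, 4) → (3, 4)
T4 scale by (3, 2): (3, 4) → (9, 8)
T5 rotate counter-clockwise with cos θ = 5/13, sin θ = 12/13: (9, 8) → (-51/13, 148/13)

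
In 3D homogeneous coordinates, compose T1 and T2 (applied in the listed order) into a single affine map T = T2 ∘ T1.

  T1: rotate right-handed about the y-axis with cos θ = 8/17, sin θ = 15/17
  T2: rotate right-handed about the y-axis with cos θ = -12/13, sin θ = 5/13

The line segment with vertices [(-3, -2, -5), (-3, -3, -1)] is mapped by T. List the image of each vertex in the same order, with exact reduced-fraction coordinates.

image vertices: (1213/221, -2, 435/221), (653/221, -3, -249/221)

T1 rotate right-handed about the y-axis with cos θ = 8/17, sin θ = 15/17: (-3, -2, -5) → (-99/17, -2, 5/17); (-3, -3, -1) → (-39/17, -3, 37/17)
T2 rotate right-handed about the y-axis with cos θ = -12/13, sin θ = 5/13: (-99/17, -2, 5/17) → (1213/221, -2, 435/221); (-39/17, -3, 37/17) → (653/221, -3, -249/221)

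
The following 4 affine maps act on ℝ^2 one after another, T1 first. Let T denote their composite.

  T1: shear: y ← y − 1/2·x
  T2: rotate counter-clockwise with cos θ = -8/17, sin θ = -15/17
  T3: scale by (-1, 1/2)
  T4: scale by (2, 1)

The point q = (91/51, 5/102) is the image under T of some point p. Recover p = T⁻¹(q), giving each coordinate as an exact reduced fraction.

p = (1/3, -2/3)

T1 = [1 0 0; -1/2 1 0; 0 0 1]
T2·T1 = [-31/34 15/17 0; -11/17 -8/17 0; 0 0 1]
T3·…·T1 = [31/34 -15/17 0; -11/34 -4/17 0; 0 0 1]
T4·…·T1 = [31/17 -30/17 0; -11/34 -4/17 0; 0 0 1]
det M = -1; M⁻¹ = [4/17 -30/17 0; -11/34 -31/17 0; 0 0 1]
M⁻¹ · (91/51, 5/102)ᵀ = (1/3, -2/3)ᵀ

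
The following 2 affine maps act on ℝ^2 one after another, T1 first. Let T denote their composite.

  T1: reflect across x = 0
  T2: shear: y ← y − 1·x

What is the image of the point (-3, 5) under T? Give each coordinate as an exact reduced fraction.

T1 reflect across x = 0: (-3, 5) → (3, 5)
T2 shear: y ← y − 1·x: (3, 5) → (3, 2)

T(p) = (3, 2)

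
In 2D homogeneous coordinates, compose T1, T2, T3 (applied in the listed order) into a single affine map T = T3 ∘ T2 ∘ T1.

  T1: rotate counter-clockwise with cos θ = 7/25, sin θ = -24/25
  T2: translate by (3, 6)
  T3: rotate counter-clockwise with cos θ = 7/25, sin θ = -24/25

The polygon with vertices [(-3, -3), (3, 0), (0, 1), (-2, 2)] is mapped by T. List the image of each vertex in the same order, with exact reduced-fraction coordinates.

image vertices: (4698/625, 1839/625), (2544/625, -1758/625), (4461/625, -1277/625), (5851/625, -1132/625)

T1 rotate counter-clockwise with cos θ = 7/25, sin θ = -24/25: (-3, -3) → (-93/25, 51/25); (3, 0) → (21/25, -72/25); (0, 1) → (24/25, 7/25); (-2, 2) → (34/25, 62/25)
T2 translate by (3, 6): (-93/25, 51/25) → (-18/25, 201/25); (21/25, -72/25) → (96/25, 78/25); (24/25, 7/25) → (99/25, 157/25); (34/25, 62/25) → (109/25, 212/25)
T3 rotate counter-clockwise with cos θ = 7/25, sin θ = -24/25: (-18/25, 201/25) → (4698/625, 1839/625); (96/25, 78/25) → (2544/625, -1758/625); (99/25, 157/25) → (4461/625, -1277/625); (109/25, 212/25) → (5851/625, -1132/625)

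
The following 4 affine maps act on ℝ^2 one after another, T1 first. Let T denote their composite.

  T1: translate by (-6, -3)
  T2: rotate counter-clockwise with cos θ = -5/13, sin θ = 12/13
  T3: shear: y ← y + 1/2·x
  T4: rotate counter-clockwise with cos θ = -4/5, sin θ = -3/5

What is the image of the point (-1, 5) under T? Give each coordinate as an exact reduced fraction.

T1 translate by (-6, -3): (-1, 5) → (-7, 2)
T2 rotate counter-clockwise with cos θ = -5/13, sin θ = 12/13: (-7, 2) → (11/13, -94/13)
T3 shear: y ← y + 1/2·x: (11/13, -94/13) → (11/13, -177/26)
T4 rotate counter-clockwise with cos θ = -4/5, sin θ = -3/5: (11/13, -177/26) → (-619/130, 321/65)

T(p) = (-619/130, 321/65)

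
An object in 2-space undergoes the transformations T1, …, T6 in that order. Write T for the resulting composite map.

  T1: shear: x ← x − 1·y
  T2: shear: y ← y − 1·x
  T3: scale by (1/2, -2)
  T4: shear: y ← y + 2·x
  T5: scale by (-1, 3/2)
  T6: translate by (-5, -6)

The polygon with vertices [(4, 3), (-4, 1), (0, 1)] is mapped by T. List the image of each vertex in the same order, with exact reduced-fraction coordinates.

T1 shear: x ← x − 1·y: (4, 3) → (1, 3); (-4, 1) → (-5, 1); (0, 1) → (-1, 1)
T2 shear: y ← y − 1·x: (1, 3) → (1, 2); (-5, 1) → (-5, 6); (-1, 1) → (-1, 2)
T3 scale by (1/2, -2): (1, 2) → (1/2, -4); (-5, 6) → (-5/2, -12); (-1, 2) → (-1/2, -4)
T4 shear: y ← y + 2·x: (1/2, -4) → (1/2, -3); (-5/2, -12) → (-5/2, -17); (-1/2, -4) → (-1/2, -5)
T5 scale by (-1, 3/2): (1/2, -3) → (-1/2, -9/2); (-5/2, -17) → (5/2, -51/2); (-1/2, -5) → (1/2, -15/2)
T6 translate by (-5, -6): (-1/2, -9/2) → (-11/2, -21/2); (5/2, -51/2) → (-5/2, -63/2); (1/2, -15/2) → (-9/2, -27/2)

image vertices: (-11/2, -21/2), (-5/2, -63/2), (-9/2, -27/2)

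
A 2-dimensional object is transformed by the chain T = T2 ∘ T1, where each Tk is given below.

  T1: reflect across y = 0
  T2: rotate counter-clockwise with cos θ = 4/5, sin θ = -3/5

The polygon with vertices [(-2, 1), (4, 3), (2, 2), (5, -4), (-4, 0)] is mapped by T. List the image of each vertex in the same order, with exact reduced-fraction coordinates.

T1 reflect across y = 0: (-2, 1) → (-2, -1); (4, 3) → (4, -3); (2, 2) → (2, -2); (5, -4) → (5, 4); (-4, 0) → (-4, 0)
T2 rotate counter-clockwise with cos θ = 4/5, sin θ = -3/5: (-2, -1) → (-11/5, 2/5); (4, -3) → (7/5, -24/5); (2, -2) → (2/5, -14/5); (5, 4) → (32/5, 1/5); (-4, 0) → (-16/5, 12/5)

image vertices: (-11/5, 2/5), (7/5, -24/5), (2/5, -14/5), (32/5, 1/5), (-16/5, 12/5)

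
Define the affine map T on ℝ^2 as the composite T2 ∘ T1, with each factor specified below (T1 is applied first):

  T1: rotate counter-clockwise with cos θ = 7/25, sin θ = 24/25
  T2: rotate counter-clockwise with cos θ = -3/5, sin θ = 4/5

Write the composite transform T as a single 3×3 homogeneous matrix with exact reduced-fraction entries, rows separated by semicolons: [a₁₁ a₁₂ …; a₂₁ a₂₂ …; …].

T1 = [7/25 -24/25 0; 24/25 7/25 0; 0 0 1]
T2·T1 = [-117/125 44/125 0; -44/125 -117/125 0; 0 0 1]

T = [-117/125 44/125 0; -44/125 -117/125 0; 0 0 1]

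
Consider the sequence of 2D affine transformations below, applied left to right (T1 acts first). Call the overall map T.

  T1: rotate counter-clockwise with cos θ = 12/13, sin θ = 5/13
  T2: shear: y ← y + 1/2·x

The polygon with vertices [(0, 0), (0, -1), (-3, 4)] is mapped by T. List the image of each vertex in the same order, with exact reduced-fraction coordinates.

image vertices: (0, 0), (5/13, -19/26), (-56/13, 5/13)

T1 rotate counter-clockwise with cos θ = 12/13, sin θ = 5/13: (0, 0) → (0, 0); (0, -1) → (5/13, -12/13); (-3, 4) → (-56/13, 33/13)
T2 shear: y ← y + 1/2·x: (0, 0) → (0, 0); (5/13, -12/13) → (5/13, -19/26); (-56/13, 33/13) → (-56/13, 5/13)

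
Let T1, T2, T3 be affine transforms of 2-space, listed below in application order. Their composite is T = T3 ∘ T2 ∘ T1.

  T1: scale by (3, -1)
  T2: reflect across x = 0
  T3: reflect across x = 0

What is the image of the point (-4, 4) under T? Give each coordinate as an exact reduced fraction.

T1 scale by (3, -1): (-4, 4) → (-12, -4)
T2 reflect across x = 0: (-12, -4) → (12, -4)
T3 reflect across x = 0: (12, -4) → (-12, -4)

T(p) = (-12, -4)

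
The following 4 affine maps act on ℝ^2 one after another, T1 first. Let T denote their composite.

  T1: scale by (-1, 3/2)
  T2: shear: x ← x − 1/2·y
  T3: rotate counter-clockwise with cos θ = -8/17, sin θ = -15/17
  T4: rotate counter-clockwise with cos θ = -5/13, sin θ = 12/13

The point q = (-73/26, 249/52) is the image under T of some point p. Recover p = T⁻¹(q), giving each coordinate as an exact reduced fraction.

p = (1, 3)

T1 = [-1 0 0; 0 3/2 0; 0 0 1]
T2·T1 = [-1 -3/4 0; 0 3/2 0; 0 0 1]
T3·…·T1 = [8/17 57/34 0; 15/17 -3/68 0; 0 0 1]
T4·…·T1 = [-220/221 -267/442 0; 21/221 1383/884 0; 0 0 1]
det M = -3/2; M⁻¹ = [-461/442 -89/221 0; 14/221 440/663 0; 0 0 1]
M⁻¹ · (-73/26, 249/52)ᵀ = (1, 3)ᵀ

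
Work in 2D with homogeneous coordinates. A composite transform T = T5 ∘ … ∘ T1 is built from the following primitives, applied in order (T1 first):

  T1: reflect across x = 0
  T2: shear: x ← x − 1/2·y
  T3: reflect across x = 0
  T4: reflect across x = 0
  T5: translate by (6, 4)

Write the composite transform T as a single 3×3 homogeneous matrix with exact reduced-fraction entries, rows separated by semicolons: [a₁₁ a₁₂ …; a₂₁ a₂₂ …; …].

T = [-1 -1/2 6; 0 1 4; 0 0 1]

T1 = [-1 0 0; 0 1 0; 0 0 1]
T2·T1 = [-1 -1/2 0; 0 1 0; 0 0 1]
T3·…·T1 = [1 1/2 0; 0 1 0; 0 0 1]
T4·…·T1 = [-1 -1/2 0; 0 1 0; 0 0 1]
T5·…·T1 = [-1 -1/2 6; 0 1 4; 0 0 1]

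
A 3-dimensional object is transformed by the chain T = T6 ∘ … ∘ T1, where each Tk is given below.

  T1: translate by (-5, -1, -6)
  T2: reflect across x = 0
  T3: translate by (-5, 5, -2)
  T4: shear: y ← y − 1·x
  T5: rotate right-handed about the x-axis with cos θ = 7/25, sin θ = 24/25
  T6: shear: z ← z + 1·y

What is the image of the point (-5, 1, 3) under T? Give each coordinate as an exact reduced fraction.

T1 translate by (-5, -1, -6): (-5, 1, 3) → (-10, 0, -3)
T2 reflect across x = 0: (-10, 0, -3) → (10, 0, -3)
T3 translate by (-5, 5, -2): (10, 0, -3) → (5, 5, -5)
T4 shear: y ← y − 1·x: (5, 5, -5) → (5, 0, -5)
T5 rotate right-handed about the x-axis with cos θ = 7/25, sin θ = 24/25: (5, 0, -5) → (5, 24/5, -7/5)
T6 shear: z ← z + 1·y: (5, 24/5, -7/5) → (5, 24/5, 17/5)

T(p) = (5, 24/5, 17/5)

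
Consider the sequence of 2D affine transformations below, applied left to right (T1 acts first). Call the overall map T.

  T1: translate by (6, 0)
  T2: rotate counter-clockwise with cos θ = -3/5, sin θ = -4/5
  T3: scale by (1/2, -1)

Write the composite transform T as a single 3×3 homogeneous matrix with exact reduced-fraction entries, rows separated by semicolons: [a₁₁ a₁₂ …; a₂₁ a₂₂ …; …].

T = [-3/10 2/5 -9/5; 4/5 3/5 24/5; 0 0 1]

T1 = [1 0 6; 0 1 0; 0 0 1]
T2·T1 = [-3/5 4/5 -18/5; -4/5 -3/5 -24/5; 0 0 1]
T3·…·T1 = [-3/10 2/5 -9/5; 4/5 3/5 24/5; 0 0 1]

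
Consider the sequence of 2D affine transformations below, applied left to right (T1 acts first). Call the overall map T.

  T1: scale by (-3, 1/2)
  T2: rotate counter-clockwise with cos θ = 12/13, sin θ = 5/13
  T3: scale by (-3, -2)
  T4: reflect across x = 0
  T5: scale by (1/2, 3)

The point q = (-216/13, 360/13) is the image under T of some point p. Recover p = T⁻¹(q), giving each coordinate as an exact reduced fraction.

T1 = [-3 0 0; 0 1/2 0; 0 0 1]
T2·T1 = [-36/13 -5/26 0; -15/13 6/13 0; 0 0 1]
T3·…·T1 = [108/13 15/26 0; 30/13 -12/13 0; 0 0 1]
T4·…·T1 = [-108/13 -15/26 0; 30/13 -12/13 0; 0 0 1]
T5·…·T1 = [-54/13 -15/52 0; 90/13 -36/13 0; 0 0 1]
det M = 27/2; M⁻¹ = [-8/39 5/234 0; -20/39 -4/13 0; 0 0 1]
M⁻¹ · (-216/13, 360/13)ᵀ = (4, 0)ᵀ

p = (4, 0)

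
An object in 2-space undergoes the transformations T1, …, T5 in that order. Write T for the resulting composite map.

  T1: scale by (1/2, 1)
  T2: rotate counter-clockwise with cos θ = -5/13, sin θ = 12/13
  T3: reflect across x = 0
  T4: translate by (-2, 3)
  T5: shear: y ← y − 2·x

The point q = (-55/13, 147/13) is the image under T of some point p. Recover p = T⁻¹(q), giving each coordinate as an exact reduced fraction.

p = (-2, -2)

T1 = [1/2 0 0; 0 1 0; 0 0 1]
T2·T1 = [-5/26 -12/13 0; 6/13 -5/13 0; 0 0 1]
T3·…·T1 = [5/26 12/13 0; 6/13 -5/13 0; 0 0 1]
T4·…·T1 = [5/26 12/13 -2; 6/13 -5/13 3; 0 0 1]
T5·…·T1 = [5/26 12/13 -2; 1/13 -29/13 7; 0 0 1]
det M = -1/2; M⁻¹ = [58/13 24/13 -4; 2/13 -5/13 3; 0 0 1]
M⁻¹ · (-55/13, 147/13)ᵀ = (-2, -2)ᵀ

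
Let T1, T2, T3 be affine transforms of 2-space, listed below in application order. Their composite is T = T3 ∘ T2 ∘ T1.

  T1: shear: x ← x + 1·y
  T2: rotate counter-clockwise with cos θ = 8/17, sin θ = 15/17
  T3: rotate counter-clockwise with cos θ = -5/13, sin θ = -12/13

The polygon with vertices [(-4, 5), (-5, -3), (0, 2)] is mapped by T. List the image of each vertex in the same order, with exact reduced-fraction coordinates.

image vertices: (995/221, 529/221), (-1633/221, 948/221), (622/221, -62/221)

T1 shear: x ← x + 1·y: (-4, 5) → (1, 5); (-5, -3) → (-8, -3); (0, 2) → (2, 2)
T2 rotate counter-clockwise with cos θ = 8/17, sin θ = 15/17: (1, 5) → (-67/17, 55/17); (-8, -3) → (-19/17, -144/17); (2, 2) → (-14/17, 46/17)
T3 rotate counter-clockwise with cos θ = -5/13, sin θ = -12/13: (-67/17, 55/17) → (995/221, 529/221); (-19/17, -144/17) → (-1633/221, 948/221); (-14/17, 46/17) → (622/221, -62/221)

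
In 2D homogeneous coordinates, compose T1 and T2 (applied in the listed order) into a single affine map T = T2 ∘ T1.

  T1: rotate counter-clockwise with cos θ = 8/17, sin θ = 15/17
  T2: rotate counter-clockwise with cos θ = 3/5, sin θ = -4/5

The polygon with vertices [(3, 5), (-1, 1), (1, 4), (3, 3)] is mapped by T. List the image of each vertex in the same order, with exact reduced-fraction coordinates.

image vertices: (11/5, 27/5), (-97/85, 71/85), (32/85, 349/85), (213/85, 291/85)

T1 rotate counter-clockwise with cos θ = 8/17, sin θ = 15/17: (3, 5) → (-3, 5); (-1, 1) → (-23/17, -7/17); (1, 4) → (-52/17, 47/17); (3, 3) → (-21/17, 69/17)
T2 rotate counter-clockwise with cos θ = 3/5, sin θ = -4/5: (-3, 5) → (11/5, 27/5); (-23/17, -7/17) → (-97/85, 71/85); (-52/17, 47/17) → (32/85, 349/85); (-21/17, 69/17) → (213/85, 291/85)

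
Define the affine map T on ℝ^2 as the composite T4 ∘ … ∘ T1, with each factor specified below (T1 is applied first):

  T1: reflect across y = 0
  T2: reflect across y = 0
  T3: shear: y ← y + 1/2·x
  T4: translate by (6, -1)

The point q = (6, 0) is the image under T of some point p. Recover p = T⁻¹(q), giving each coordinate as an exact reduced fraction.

T1 = [1 0 0; 0 -1 0; 0 0 1]
T2·T1 = [1 0 0; 0 1 0; 0 0 1]
T3·…·T1 = [1 0 0; 1/2 1 0; 0 0 1]
T4·…·T1 = [1 0 6; 1/2 1 -1; 0 0 1]
det M = 1; M⁻¹ = [1 0 -6; -1/2 1 4; 0 0 1]
M⁻¹ · (6, 0)ᵀ = (0, 1)ᵀ

p = (0, 1)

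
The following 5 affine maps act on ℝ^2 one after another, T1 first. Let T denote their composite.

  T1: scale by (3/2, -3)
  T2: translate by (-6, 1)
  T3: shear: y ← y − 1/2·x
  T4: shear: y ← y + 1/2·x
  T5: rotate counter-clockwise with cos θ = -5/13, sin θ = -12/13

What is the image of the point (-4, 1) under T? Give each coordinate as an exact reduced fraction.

T1 scale by (3/2, -3): (-4, 1) → (-6, -3)
T2 translate by (-6, 1): (-6, -3) → (-12, -2)
T3 shear: y ← y − 1/2·x: (-12, -2) → (-12, 4)
T4 shear: y ← y + 1/2·x: (-12, 4) → (-12, -2)
T5 rotate counter-clockwise with cos θ = -5/13, sin θ = -12/13: (-12, -2) → (36/13, 154/13)

T(p) = (36/13, 154/13)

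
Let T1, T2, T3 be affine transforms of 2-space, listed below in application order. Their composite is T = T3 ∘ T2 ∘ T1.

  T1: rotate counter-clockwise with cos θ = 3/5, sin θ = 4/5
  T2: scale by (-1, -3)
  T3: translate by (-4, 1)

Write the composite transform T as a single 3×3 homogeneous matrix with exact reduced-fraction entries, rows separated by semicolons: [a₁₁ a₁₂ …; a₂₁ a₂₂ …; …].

T1 = [3/5 -4/5 0; 4/5 3/5 0; 0 0 1]
T2·T1 = [-3/5 4/5 0; -12/5 -9/5 0; 0 0 1]
T3·…·T1 = [-3/5 4/5 -4; -12/5 -9/5 1; 0 0 1]

T = [-3/5 4/5 -4; -12/5 -9/5 1; 0 0 1]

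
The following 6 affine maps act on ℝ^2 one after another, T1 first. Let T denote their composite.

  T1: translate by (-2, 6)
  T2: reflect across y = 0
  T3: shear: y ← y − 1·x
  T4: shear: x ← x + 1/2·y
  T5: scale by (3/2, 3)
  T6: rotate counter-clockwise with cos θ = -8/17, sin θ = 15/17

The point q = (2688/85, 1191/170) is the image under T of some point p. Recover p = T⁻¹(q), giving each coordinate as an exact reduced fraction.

p = (7/5, 5)

T1 = [1 0 -2; 0 1 6; 0 0 1]
T2·T1 = [1 0 -2; 0 -1 -6; 0 0 1]
T3·…·T1 = [1 0 -2; -1 -1 -4; 0 0 1]
T4·…·T1 = [1/2 -1/2 -4; -1 -1 -4; 0 0 1]
T5·…·T1 = [3/4 -3/4 -6; -3 -3 -12; 0 0 1]
T6·…·T1 = [39/17 3 228/17; 141/68 3/4 6/17; 0 0 1]
det M = -9/2; M⁻¹ = [-1/6 2/3 2; 47/102 -26/51 -6; 0 0 1]
M⁻¹ · (2688/85, 1191/170)ᵀ = (7/5, 5)ᵀ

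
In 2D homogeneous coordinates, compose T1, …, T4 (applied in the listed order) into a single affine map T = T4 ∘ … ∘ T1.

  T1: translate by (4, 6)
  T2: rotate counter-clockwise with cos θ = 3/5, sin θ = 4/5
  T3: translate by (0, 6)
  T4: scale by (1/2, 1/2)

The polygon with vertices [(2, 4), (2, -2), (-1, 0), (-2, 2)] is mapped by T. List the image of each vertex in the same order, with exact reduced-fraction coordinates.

image vertices: (-11/5, 42/5), (1/5, 33/5), (-3/2, 6), (-13/5, 31/5)

T1 translate by (4, 6): (2, 4) → (6, 10); (2, -2) → (6, 4); (-1, 0) → (3, 6); (-2, 2) → (2, 8)
T2 rotate counter-clockwise with cos θ = 3/5, sin θ = 4/5: (6, 10) → (-22/5, 54/5); (6, 4) → (2/5, 36/5); (3, 6) → (-3, 6); (2, 8) → (-26/5, 32/5)
T3 translate by (0, 6): (-22/5, 54/5) → (-22/5, 84/5); (2/5, 36/5) → (2/5, 66/5); (-3, 6) → (-3, 12); (-26/5, 32/5) → (-26/5, 62/5)
T4 scale by (1/2, 1/2): (-22/5, 84/5) → (-11/5, 42/5); (2/5, 66/5) → (1/5, 33/5); (-3, 12) → (-3/2, 6); (-26/5, 62/5) → (-13/5, 31/5)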